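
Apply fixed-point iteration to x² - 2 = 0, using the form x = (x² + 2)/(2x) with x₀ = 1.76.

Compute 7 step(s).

Equation: x² - 2 = 0
Fixed-point form: x = (x² + 2)/(2x)
x₀ = 1.76

x_1 = g(1.760000) = 1.448182
x_2 = g(1.448182) = 1.414612
x_3 = g(1.414612) = 1.414214
x_4 = g(1.414214) = 1.414214
x_5 = g(1.414214) = 1.414214
x_6 = g(1.414214) = 1.414214
x_7 = g(1.414214) = 1.414214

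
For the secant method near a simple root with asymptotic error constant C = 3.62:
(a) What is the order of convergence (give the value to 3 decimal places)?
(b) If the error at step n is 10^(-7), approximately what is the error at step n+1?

(a) Secant method has superlinear convergence with order φ = (1+√5)/2 ≈ 1.618.
    This means |e_{n+1}| ≈ C|e_n|^1.618.

(b) With |e_n| = 10^(-7) and C = 3.62:
    |e_{n+1}| ≈ 3.62 × (10^(-7))^1.618 = 3.62 × 10^(-11.33)

(a) ≈ 1.618 (golden ratio); (b) |e_{n+1}| ≈ 1.708e-11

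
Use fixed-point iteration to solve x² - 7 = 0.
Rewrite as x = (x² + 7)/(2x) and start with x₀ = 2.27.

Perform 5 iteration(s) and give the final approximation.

Equation: x² - 7 = 0
Fixed-point form: x = (x² + 7)/(2x)
x₀ = 2.27

x_1 = g(2.270000) = 2.676850
x_2 = g(2.676850) = 2.645932
x_3 = g(2.645932) = 2.645751
x_4 = g(2.645751) = 2.645751
x_5 = g(2.645751) = 2.645751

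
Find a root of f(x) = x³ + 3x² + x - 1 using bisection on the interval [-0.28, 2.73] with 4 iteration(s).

f(x) = x³ + 3x² + x - 1
Initial interval: [-0.28, 2.73]

Iteration 1:
  c_1 = (-0.280000 + 2.730000)/2 = 1.225000
  f(c_1) = f(1.225000) = 6.565141
  f(a) × f(c) < 0, new interval: [-0.280000, 1.225000]
Iteration 2:
  c_2 = (-0.280000 + 1.225000)/2 = 0.472500
  f(c_2) = f(0.472500) = 0.247757
  f(a) × f(c) < 0, new interval: [-0.280000, 0.472500]
Iteration 3:
  c_3 = (-0.280000 + 0.472500)/2 = 0.096250
  f(c_3) = f(0.096250) = -0.875066
  f(a) × f(c) ≥ 0, new interval: [0.096250, 0.472500]
Iteration 4:
  c_4 = (0.096250 + 0.472500)/2 = 0.284375
  f(c_4) = f(0.284375) = -0.450020
  f(a) × f(c) ≥ 0, new interval: [0.284375, 0.472500]

After 4 iteration(s), the approximation is c_4 = 0.284375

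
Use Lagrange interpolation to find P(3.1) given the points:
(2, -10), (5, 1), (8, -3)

Lagrange interpolation formula:
P(x) = Σ yᵢ × Lᵢ(x)
where Lᵢ(x) = Π_{j≠i} (x - xⱼ)/(xᵢ - xⱼ)

L_0(3.1) = (3.1 - 5)/(2 - 5) × (3.1 - 8)/(2 - 8) = 0.517222
L_1(3.1) = (3.1 - 2)/(5 - 2) × (3.1 - 8)/(5 - 8) = 0.598889
L_2(3.1) = (3.1 - 2)/(8 - 2) × (3.1 - 5)/(8 - 5) = -0.116111

P(3.1) = (-10)×L_0(3.1) + 1×L_1(3.1) + (-3)×L_2(3.1)
P(3.1) = -4.225000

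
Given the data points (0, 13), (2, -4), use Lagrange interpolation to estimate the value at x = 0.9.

Lagrange interpolation formula:
P(x) = Σ yᵢ × Lᵢ(x)
where Lᵢ(x) = Π_{j≠i} (x - xⱼ)/(xᵢ - xⱼ)

L_0(0.9) = (0.9 - 2)/(0 - 2) = 0.550000
L_1(0.9) = (0.9 - 0)/(2 - 0) = 0.450000

P(0.9) = 13×L_0(0.9) + (-4)×L_1(0.9)
P(0.9) = 5.350000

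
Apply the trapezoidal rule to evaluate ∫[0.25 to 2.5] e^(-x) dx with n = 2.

f(x) = e^(-x)
a = 0.25, b = 2.5, n = 2
h = (b - a)/n = 1.125000

Trapezoidal rule: (h/2)[f(x₀) + 2f(x₁) + 2f(x₂) + ... + f(xₙ)]

x_0 = 0.2500, f(x_0) = 0.778801, coefficient = 1
x_1 = 1.3750, f(x_1) = 0.252840, coefficient = 2
x_2 = 2.5000, f(x_2) = 0.082085, coefficient = 1

I ≈ (1.125000/2) × 1.366565 = 0.768693
Exact value: 0.696716
Error: 0.071977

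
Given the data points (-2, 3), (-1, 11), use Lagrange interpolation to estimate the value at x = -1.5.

Lagrange interpolation formula:
P(x) = Σ yᵢ × Lᵢ(x)
where Lᵢ(x) = Π_{j≠i} (x - xⱼ)/(xᵢ - xⱼ)

L_0(-1.5) = (-1.5 - (-1))/(-2 - (-1)) = 0.500000
L_1(-1.5) = (-1.5 - (-2))/(-1 - (-2)) = 0.500000

P(-1.5) = 3×L_0(-1.5) + 11×L_1(-1.5)
P(-1.5) = 7.000000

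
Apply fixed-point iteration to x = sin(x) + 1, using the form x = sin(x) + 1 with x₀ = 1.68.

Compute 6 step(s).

Equation: x = sin(x) + 1
Fixed-point form: x = sin(x) + 1
x₀ = 1.68

x_1 = g(1.680000) = 1.994043
x_2 = g(1.994043) = 1.911760
x_3 = g(1.911760) = 1.942433
x_4 = g(1.942433) = 1.931734
x_5 = g(1.931734) = 1.935566
x_6 = g(1.935566) = 1.934206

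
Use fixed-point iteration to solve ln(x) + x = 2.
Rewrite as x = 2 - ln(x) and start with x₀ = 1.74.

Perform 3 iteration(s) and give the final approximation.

Equation: ln(x) + x = 2
Fixed-point form: x = 2 - ln(x)
x₀ = 1.74

x_1 = g(1.740000) = 1.446115
x_2 = g(1.446115) = 1.631119
x_3 = g(1.631119) = 1.510733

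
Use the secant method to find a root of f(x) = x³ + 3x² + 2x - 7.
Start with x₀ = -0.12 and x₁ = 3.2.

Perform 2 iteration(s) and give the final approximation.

f(x) = x³ + 3x² + 2x - 7
x₀ = -0.12, x₁ = 3.2

Secant formula: x_{n+1} = x_n - f(x_n)(x_n - x_{n-1})/(f(x_n) - f(x_{n-1}))

Iteration 1:
  f(-0.120000) = -7.198528
  f(3.200000) = 62.888000
  x_2 = 3.200000 - 62.888000×(3.200000 - (-0.120000))/(62.888000 - (-7.198528))
       = 0.220994
Iteration 2:
  f(3.200000) = 62.888000
  f(0.220994) = -6.400703
  x_3 = 0.220994 - (-6.400703)×(0.220994 - 3.200000)/(-6.400703 - 62.888000)
       = 0.496187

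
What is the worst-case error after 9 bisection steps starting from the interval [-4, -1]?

Bisection error bound: |error| ≤ (b-a)/2^n
|error| ≤ (-1 - (-4))/2^9 = 3/2^9
|error| ≤ 0.0058593750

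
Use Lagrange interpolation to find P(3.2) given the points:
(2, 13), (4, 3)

Lagrange interpolation formula:
P(x) = Σ yᵢ × Lᵢ(x)
where Lᵢ(x) = Π_{j≠i} (x - xⱼ)/(xᵢ - xⱼ)

L_0(3.2) = (3.2 - 4)/(2 - 4) = 0.400000
L_1(3.2) = (3.2 - 2)/(4 - 2) = 0.600000

P(3.2) = 13×L_0(3.2) + 3×L_1(3.2)
P(3.2) = 7.000000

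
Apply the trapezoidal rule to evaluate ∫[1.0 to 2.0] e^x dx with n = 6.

f(x) = e^x
a = 1.0, b = 2.0, n = 6
h = (b - a)/n = 0.166667

Trapezoidal rule: (h/2)[f(x₀) + 2f(x₁) + 2f(x₂) + ... + f(xₙ)]

x_0 = 1.0000, f(x_0) = 2.718282, coefficient = 1
x_1 = 1.1667, f(x_1) = 3.211271, coefficient = 2
x_2 = 1.3333, f(x_2) = 3.793668, coefficient = 2
x_3 = 1.5000, f(x_3) = 4.481689, coefficient = 2
x_4 = 1.6667, f(x_4) = 5.294490, coefficient = 2
x_5 = 1.8333, f(x_5) = 6.254701, coefficient = 2
x_6 = 2.0000, f(x_6) = 7.389056, coefficient = 1

I ≈ (0.166667/2) × 56.178975 = 4.681581
Exact value: 4.670774
Error: 0.010807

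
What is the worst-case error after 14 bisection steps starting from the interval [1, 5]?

Bisection error bound: |error| ≤ (b-a)/2^n
|error| ≤ (5 - 1)/2^14 = 4/2^14
|error| ≤ 0.0002441406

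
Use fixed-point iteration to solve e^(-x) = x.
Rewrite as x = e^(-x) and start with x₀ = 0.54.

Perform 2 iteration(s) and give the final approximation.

Equation: e^(-x) = x
Fixed-point form: x = e^(-x)
x₀ = 0.54

x_1 = g(0.540000) = 0.582748
x_2 = g(0.582748) = 0.558362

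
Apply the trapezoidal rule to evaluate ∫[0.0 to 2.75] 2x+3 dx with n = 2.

f(x) = 2x+3
a = 0.0, b = 2.75, n = 2
h = (b - a)/n = 1.375000

Trapezoidal rule: (h/2)[f(x₀) + 2f(x₁) + 2f(x₂) + ... + f(xₙ)]

x_0 = 0.0000, f(x_0) = 3.000000, coefficient = 1
x_1 = 1.3750, f(x_1) = 5.750000, coefficient = 2
x_2 = 2.7500, f(x_2) = 8.500000, coefficient = 1

I ≈ (1.375000/2) × 23.000000 = 15.812500
Exact value: 15.812500
Error: 0.000000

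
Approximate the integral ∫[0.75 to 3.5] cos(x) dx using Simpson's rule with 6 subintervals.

f(x) = cos(x)
a = 0.75, b = 3.5, n = 6
h = (b - a)/n = 0.458333

Simpson's rule: (h/3)[f(x₀) + 4f(x₁) + 2f(x₂) + ... + f(xₙ)]

x_0 = 0.7500, f(x_0) = 0.731689, coefficient = 1
x_1 = 1.2083, f(x_1) = 0.354578, coefficient = 4
x_2 = 1.6667, f(x_2) = -0.095724, coefficient = 2
x_3 = 2.1250, f(x_3) = -0.526266, coefficient = 4
x_4 = 2.5833, f(x_4) = -0.848178, coefficient = 2
x_5 = 3.0417, f(x_5) = -0.995012, coefficient = 4
x_6 = 3.5000, f(x_6) = -0.936457, coefficient = 1

I ≈ (0.458333/3) × -6.759370 = -1.032682
Exact value: -1.032422
Error: 0.000260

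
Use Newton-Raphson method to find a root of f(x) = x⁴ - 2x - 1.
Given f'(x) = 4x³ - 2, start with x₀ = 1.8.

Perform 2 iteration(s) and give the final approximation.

f(x) = x⁴ - 2x - 1
f'(x) = 4x³ - 2
x₀ = 1.8

Newton-Raphson formula: x_{n+1} = x_n - f(x_n)/f'(x_n)

Iteration 1:
  f(1.800000) = 5.897600
  f'(1.800000) = 21.328000
  x_1 = 1.800000 - 5.897600/21.328000 = 1.523481
Iteration 2:
  f(1.523481) = 1.340051
  f'(1.523481) = 12.143960
  x_2 = 1.523481 - 1.340051/12.143960 = 1.413134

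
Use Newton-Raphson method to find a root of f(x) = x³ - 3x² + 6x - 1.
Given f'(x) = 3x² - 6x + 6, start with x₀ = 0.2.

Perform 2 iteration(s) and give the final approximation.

f(x) = x³ - 3x² + 6x - 1
f'(x) = 3x² - 6x + 6
x₀ = 0.2

Newton-Raphson formula: x_{n+1} = x_n - f(x_n)/f'(x_n)

Iteration 1:
  f(0.200000) = 0.088000
  f'(0.200000) = 4.920000
  x_1 = 0.200000 - 0.088000/4.920000 = 0.182114
Iteration 2:
  f(0.182114) = -0.000774
  f'(0.182114) = 5.006813
  x_2 = 0.182114 - (-0.000774)/5.006813 = 0.182268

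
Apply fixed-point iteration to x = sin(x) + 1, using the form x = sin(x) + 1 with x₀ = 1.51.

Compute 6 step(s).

Equation: x = sin(x) + 1
Fixed-point form: x = sin(x) + 1
x₀ = 1.51

x_1 = g(1.510000) = 1.998152
x_2 = g(1.998152) = 1.910065
x_3 = g(1.910065) = 1.942998
x_4 = g(1.942998) = 1.931529
x_5 = g(1.931529) = 1.935639
x_6 = g(1.935639) = 1.934180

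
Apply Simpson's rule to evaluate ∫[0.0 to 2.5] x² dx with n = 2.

f(x) = x²
a = 0.0, b = 2.5, n = 2
h = (b - a)/n = 1.250000

Simpson's rule: (h/3)[f(x₀) + 4f(x₁) + 2f(x₂) + ... + f(xₙ)]

x_0 = 0.0000, f(x_0) = 0.000000, coefficient = 1
x_1 = 1.2500, f(x_1) = 1.562500, coefficient = 4
x_2 = 2.5000, f(x_2) = 6.250000, coefficient = 1

I ≈ (1.250000/3) × 12.500000 = 5.208333
Exact value: 5.208333
Error: 0.000000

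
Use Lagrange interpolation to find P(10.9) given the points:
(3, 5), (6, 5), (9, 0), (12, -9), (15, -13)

Lagrange interpolation formula:
P(x) = Σ yᵢ × Lᵢ(x)
where Lᵢ(x) = Π_{j≠i} (x - xⱼ)/(xᵢ - xⱼ)

L_0(10.9) = (10.9 - 6)/(3 - 6) × (10.9 - 9)/(3 - 9) × (10.9 - 12)/(3 - 12) × (10.9 - 15)/(3 - 15) = 0.021599
L_1(10.9) = (10.9 - 3)/(6 - 3) × (10.9 - 9)/(6 - 9) × (10.9 - 12)/(6 - 12) × (10.9 - 15)/(6 - 15) = -0.139290
L_2(10.9) = (10.9 - 3)/(9 - 3) × (10.9 - 6)/(9 - 6) × (10.9 - 12)/(9 - 12) × (10.9 - 15)/(9 - 15) = 0.538834
L_3(10.9) = (10.9 - 3)/(12 - 3) × (10.9 - 6)/(12 - 6) × (10.9 - 9)/(12 - 9) × (10.9 - 15)/(12 - 15) = 0.620475
L_4(10.9) = (10.9 - 3)/(15 - 3) × (10.9 - 6)/(15 - 6) × (10.9 - 9)/(15 - 9) × (10.9 - 12)/(15 - 12) = -0.041617

P(10.9) = 5×L_0(10.9) + 5×L_1(10.9) + 0×L_2(10.9) + (-9)×L_3(10.9) + (-13)×L_4(10.9)
P(10.9) = -5.631709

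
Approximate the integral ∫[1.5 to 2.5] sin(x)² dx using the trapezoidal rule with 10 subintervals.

f(x) = sin(x)²
a = 1.5, b = 2.5, n = 10
h = (b - a)/n = 0.100000

Trapezoidal rule: (h/2)[f(x₀) + 2f(x₁) + 2f(x₂) + ... + f(xₙ)]

x_0 = 1.5000, f(x_0) = 0.994996, coefficient = 1
x_1 = 1.6000, f(x_1) = 0.999147, coefficient = 2
x_2 = 1.7000, f(x_2) = 0.983399, coefficient = 2
x_3 = 1.8000, f(x_3) = 0.948379, coefficient = 2
x_4 = 1.9000, f(x_4) = 0.895484, coefficient = 2
x_5 = 2.0000, f(x_5) = 0.826822, coefficient = 2
x_6 = 2.1000, f(x_6) = 0.745130, coefficient = 2
x_7 = 2.2000, f(x_7) = 0.653666, coefficient = 2
x_8 = 2.3000, f(x_8) = 0.556076, coefficient = 2
x_9 = 2.4000, f(x_9) = 0.456251, coefficient = 2
x_10 = 2.5000, f(x_10) = 0.358169, coefficient = 1

I ≈ (0.100000/2) × 15.481875 = 0.774094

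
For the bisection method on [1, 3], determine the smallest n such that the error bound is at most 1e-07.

We need (b-a)/2^n ≤ 1e-07
(3 - 1)/2^n ≤ 1e-07
2/2^n ≤ 1e-07
2^n ≥ 20000000
n ≥ log₂(20000000) = 24.25
n ≥ 25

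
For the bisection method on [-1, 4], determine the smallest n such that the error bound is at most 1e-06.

We need (b-a)/2^n ≤ 1e-06
(4 - (-1))/2^n ≤ 1e-06
5/2^n ≤ 1e-06
2^n ≥ 5000000
n ≥ log₂(5000000) = 22.25
n ≥ 23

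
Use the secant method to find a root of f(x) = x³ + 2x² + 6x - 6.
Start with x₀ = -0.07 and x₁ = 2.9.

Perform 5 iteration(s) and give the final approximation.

f(x) = x³ + 2x² + 6x - 6
x₀ = -0.07, x₁ = 2.9

Secant formula: x_{n+1} = x_n - f(x_n)(x_n - x_{n-1})/(f(x_n) - f(x_{n-1}))

Iteration 1:
  f(-0.070000) = -6.410543
  f(2.900000) = 52.609000
  x_2 = 2.900000 - 52.609000×(2.900000 - (-0.070000))/(52.609000 - (-6.410543))
       = 0.252593
Iteration 2:
  f(2.900000) = 52.609000
  f(0.252593) = -4.340717
  x_3 = 0.252593 - (-4.340717)×(0.252593 - 2.900000)/(-4.340717 - 52.609000)
       = 0.454379
Iteration 3:
  f(0.252593) = -4.340717
  f(0.454379) = -2.766993
  x_4 = 0.454379 - (-2.766993)×(0.454379 - 0.252593)/(-2.766993 - (-4.340717))
       = 0.809168
Iteration 4:
  f(0.454379) = -2.766993
  f(0.809168) = 0.694320
  x_5 = 0.809168 - 0.694320×(0.809168 - 0.454379)/(0.694320 - (-2.766993))
       = 0.737999
Iteration 5:
  f(0.809168) = 0.694320
  f(0.737999) = -0.080771
  x_6 = 0.737999 - (-0.080771)×(0.737999 - 0.809168)/(-0.080771 - 0.694320)
       = 0.745416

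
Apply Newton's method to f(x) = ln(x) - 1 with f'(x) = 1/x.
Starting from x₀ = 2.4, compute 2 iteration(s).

f(x) = ln(x) - 1
f'(x) = 1/x
x₀ = 2.4

Newton-Raphson formula: x_{n+1} = x_n - f(x_n)/f'(x_n)

Iteration 1:
  f(2.400000) = -0.124531
  f'(2.400000) = 0.416667
  x_1 = 2.400000 - (-0.124531)/0.416667 = 2.698875
Iteration 2:
  f(2.698875) = -0.007165
  f'(2.698875) = 0.370525
  x_2 = 2.698875 - (-0.007165)/0.370525 = 2.718212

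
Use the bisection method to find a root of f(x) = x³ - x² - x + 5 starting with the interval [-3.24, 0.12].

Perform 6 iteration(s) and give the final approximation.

f(x) = x³ - x² - x + 5
Initial interval: [-3.24, 0.12]

Iteration 1:
  c_1 = (-3.240000 + 0.120000)/2 = -1.560000
  f(c_1) = f(-1.560000) = 0.329984
  f(a) × f(c) < 0, new interval: [-3.240000, -1.560000]
Iteration 2:
  c_2 = (-3.240000 + (-1.560000))/2 = -2.400000
  f(c_2) = f(-2.400000) = -12.184000
  f(a) × f(c) ≥ 0, new interval: [-2.400000, -1.560000]
Iteration 3:
  c_3 = (-2.400000 + (-1.560000))/2 = -1.980000
  f(c_3) = f(-1.980000) = -4.702792
  f(a) × f(c) ≥ 0, new interval: [-1.980000, -1.560000]
Iteration 4:
  c_4 = (-1.980000 + (-1.560000))/2 = -1.770000
  f(c_4) = f(-1.770000) = -1.908133
  f(a) × f(c) ≥ 0, new interval: [-1.770000, -1.560000]
Iteration 5:
  c_5 = (-1.770000 + (-1.560000))/2 = -1.665000
  f(c_5) = f(-1.665000) = -0.722980
  f(a) × f(c) ≥ 0, new interval: [-1.665000, -1.560000]
Iteration 6:
  c_6 = (-1.665000 + (-1.560000))/2 = -1.612500
  f(c_6) = f(-1.612500) = -0.180408
  f(a) × f(c) ≥ 0, new interval: [-1.612500, -1.560000]

After 6 iteration(s), the approximation is c_6 = -1.612500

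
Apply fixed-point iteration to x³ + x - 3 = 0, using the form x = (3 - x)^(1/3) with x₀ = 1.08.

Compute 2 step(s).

Equation: x³ + x - 3 = 0
Fixed-point form: x = (3 - x)^(1/3)
x₀ = 1.08

x_1 = g(1.080000) = 1.242893
x_2 = g(1.242893) = 1.206700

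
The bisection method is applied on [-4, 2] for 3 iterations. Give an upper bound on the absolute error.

Bisection error bound: |error| ≤ (b-a)/2^n
|error| ≤ (2 - (-4))/2^3 = 6/2^3
|error| ≤ 0.7500000000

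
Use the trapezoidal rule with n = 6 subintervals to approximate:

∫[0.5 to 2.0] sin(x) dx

f(x) = sin(x)
a = 0.5, b = 2.0, n = 6
h = (b - a)/n = 0.250000

Trapezoidal rule: (h/2)[f(x₀) + 2f(x₁) + 2f(x₂) + ... + f(xₙ)]

x_0 = 0.5000, f(x_0) = 0.479426, coefficient = 1
x_1 = 0.7500, f(x_1) = 0.681639, coefficient = 2
x_2 = 1.0000, f(x_2) = 0.841471, coefficient = 2
x_3 = 1.2500, f(x_3) = 0.948985, coefficient = 2
x_4 = 1.5000, f(x_4) = 0.997495, coefficient = 2
x_5 = 1.7500, f(x_5) = 0.983986, coefficient = 2
x_6 = 2.0000, f(x_6) = 0.909297, coefficient = 1

I ≈ (0.250000/2) × 10.295874 = 1.286984
Exact value: 1.293729
Error: 0.006745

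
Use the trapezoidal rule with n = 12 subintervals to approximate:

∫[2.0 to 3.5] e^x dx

f(x) = e^x
a = 2.0, b = 3.5, n = 12
h = (b - a)/n = 0.125000

Trapezoidal rule: (h/2)[f(x₀) + 2f(x₁) + 2f(x₂) + ... + f(xₙ)]

x_0 = 2.0000, f(x_0) = 7.389056, coefficient = 1
x_1 = 2.1250, f(x_1) = 8.372897, coefficient = 2
x_2 = 2.2500, f(x_2) = 9.487736, coefficient = 2
x_3 = 2.3750, f(x_3) = 10.751013, coefficient = 2
x_4 = 2.5000, f(x_4) = 12.182494, coefficient = 2
x_5 = 2.6250, f(x_5) = 13.804574, coefficient = 2
x_6 = 2.7500, f(x_6) = 15.642632, coefficient = 2
x_7 = 2.8750, f(x_7) = 17.725424, coefficient = 2
x_8 = 3.0000, f(x_8) = 20.085537, coefficient = 2
x_9 = 3.1250, f(x_9) = 22.759895, coefficient = 2
x_10 = 3.2500, f(x_10) = 25.790340, coefficient = 2
x_11 = 3.3750, f(x_11) = 29.224284, coefficient = 2
x_12 = 3.5000, f(x_12) = 33.115452, coefficient = 1

I ≈ (0.125000/2) × 412.158161 = 25.759885
Exact value: 25.726396
Error: 0.033489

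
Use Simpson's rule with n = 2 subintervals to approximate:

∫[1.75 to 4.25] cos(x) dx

f(x) = cos(x)
a = 1.75, b = 4.25, n = 2
h = (b - a)/n = 1.250000

Simpson's rule: (h/3)[f(x₀) + 4f(x₁) + 2f(x₂) + ... + f(xₙ)]

x_0 = 1.7500, f(x_0) = -0.178246, coefficient = 1
x_1 = 3.0000, f(x_1) = -0.989992, coefficient = 4
x_2 = 4.2500, f(x_2) = -0.446087, coefficient = 1

I ≈ (1.250000/3) × -4.584304 = -1.910126
Exact value: -1.878975
Error: 0.031151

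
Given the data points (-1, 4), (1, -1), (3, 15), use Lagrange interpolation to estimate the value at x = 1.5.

Lagrange interpolation formula:
P(x) = Σ yᵢ × Lᵢ(x)
where Lᵢ(x) = Π_{j≠i} (x - xⱼ)/(xᵢ - xⱼ)

L_0(1.5) = (1.5 - 1)/(-1 - 1) × (1.5 - 3)/(-1 - 3) = -0.093750
L_1(1.5) = (1.5 - (-1))/(1 - (-1)) × (1.5 - 3)/(1 - 3) = 0.937500
L_2(1.5) = (1.5 - (-1))/(3 - (-1)) × (1.5 - 1)/(3 - 1) = 0.156250

P(1.5) = 4×L_0(1.5) + (-1)×L_1(1.5) + 15×L_2(1.5)
P(1.5) = 1.031250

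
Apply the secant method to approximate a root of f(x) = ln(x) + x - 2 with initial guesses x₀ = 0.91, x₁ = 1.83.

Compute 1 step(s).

f(x) = ln(x) + x - 2
x₀ = 0.91, x₁ = 1.83

Secant formula: x_{n+1} = x_n - f(x_n)(x_n - x_{n-1})/(f(x_n) - f(x_{n-1}))

Iteration 1:
  f(0.910000) = -1.184311
  f(1.830000) = 0.434316
  x_2 = 1.830000 - 0.434316×(1.830000 - 0.910000)/(0.434316 - (-1.184311))
       = 1.583142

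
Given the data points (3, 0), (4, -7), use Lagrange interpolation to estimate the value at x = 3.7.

Lagrange interpolation formula:
P(x) = Σ yᵢ × Lᵢ(x)
where Lᵢ(x) = Π_{j≠i} (x - xⱼ)/(xᵢ - xⱼ)

L_0(3.7) = (3.7 - 4)/(3 - 4) = 0.300000
L_1(3.7) = (3.7 - 3)/(4 - 3) = 0.700000

P(3.7) = 0×L_0(3.7) + (-7)×L_1(3.7)
P(3.7) = -4.900000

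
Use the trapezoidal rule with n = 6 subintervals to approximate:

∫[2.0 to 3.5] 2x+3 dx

f(x) = 2x+3
a = 2.0, b = 3.5, n = 6
h = (b - a)/n = 0.250000

Trapezoidal rule: (h/2)[f(x₀) + 2f(x₁) + 2f(x₂) + ... + f(xₙ)]

x_0 = 2.0000, f(x_0) = 7.000000, coefficient = 1
x_1 = 2.2500, f(x_1) = 7.500000, coefficient = 2
x_2 = 2.5000, f(x_2) = 8.000000, coefficient = 2
x_3 = 2.7500, f(x_3) = 8.500000, coefficient = 2
x_4 = 3.0000, f(x_4) = 9.000000, coefficient = 2
x_5 = 3.2500, f(x_5) = 9.500000, coefficient = 2
x_6 = 3.5000, f(x_6) = 10.000000, coefficient = 1

I ≈ (0.250000/2) × 102.000000 = 12.750000
Exact value: 12.750000
Error: 0.000000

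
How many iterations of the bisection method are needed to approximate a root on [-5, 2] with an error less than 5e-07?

We need (b-a)/2^n ≤ 5e-07
(2 - (-5))/2^n ≤ 5e-07
7/2^n ≤ 5e-07
2^n ≥ 14000000
n ≥ log₂(14000000) = 23.74
n ≥ 24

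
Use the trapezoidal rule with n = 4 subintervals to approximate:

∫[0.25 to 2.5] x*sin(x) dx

f(x) = x*sin(x)
a = 0.25, b = 2.5, n = 4
h = (b - a)/n = 0.562500

Trapezoidal rule: (h/2)[f(x₀) + 2f(x₁) + 2f(x₂) + ... + f(xₙ)]

x_0 = 0.2500, f(x_0) = 0.061851, coefficient = 1
x_1 = 0.8125, f(x_1) = 0.589882, coefficient = 2
x_2 = 1.3750, f(x_2) = 1.348728, coefficient = 2
x_3 = 1.9375, f(x_3) = 1.808684, coefficient = 2
x_4 = 2.5000, f(x_4) = 1.496180, coefficient = 1

I ≈ (0.562500/2) × 9.052619 = 2.546049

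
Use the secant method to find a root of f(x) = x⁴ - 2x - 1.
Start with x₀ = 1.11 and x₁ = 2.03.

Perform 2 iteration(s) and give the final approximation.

f(x) = x⁴ - 2x - 1
x₀ = 1.11, x₁ = 2.03

Secant formula: x_{n+1} = x_n - f(x_n)(x_n - x_{n-1})/(f(x_n) - f(x_{n-1}))

Iteration 1:
  f(1.110000) = -1.701930
  f(2.030000) = 11.921817
  x_2 = 2.030000 - 11.921817×(2.030000 - 1.110000)/(11.921817 - (-1.701930))
       = 1.224930
Iteration 2:
  f(2.030000) = 11.921817
  f(1.224930) = -1.198500
  x_3 = 1.224930 - (-1.198500)×(1.224930 - 2.030000)/(-1.198500 - 11.921817)
       = 1.298471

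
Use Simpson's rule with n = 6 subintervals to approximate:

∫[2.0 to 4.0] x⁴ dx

f(x) = x⁴
a = 2.0, b = 4.0, n = 6
h = (b - a)/n = 0.333333

Simpson's rule: (h/3)[f(x₀) + 4f(x₁) + 2f(x₂) + ... + f(xₙ)]

x_0 = 2.0000, f(x_0) = 16.000000, coefficient = 1
x_1 = 2.3333, f(x_1) = 29.641975, coefficient = 4
x_2 = 2.6667, f(x_2) = 50.567901, coefficient = 2
x_3 = 3.0000, f(x_3) = 81.000000, coefficient = 4
x_4 = 3.3333, f(x_4) = 123.456790, coefficient = 2
x_5 = 3.6667, f(x_5) = 180.753086, coefficient = 4
x_6 = 4.0000, f(x_6) = 256.000000, coefficient = 1

I ≈ (0.333333/3) × 1785.629630 = 198.403292
Exact value: 198.400000
Error: 0.003292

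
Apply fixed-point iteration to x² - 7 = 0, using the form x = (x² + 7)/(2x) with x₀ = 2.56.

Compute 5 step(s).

Equation: x² - 7 = 0
Fixed-point form: x = (x² + 7)/(2x)
x₀ = 2.56

x_1 = g(2.560000) = 2.647187
x_2 = g(2.647187) = 2.645752
x_3 = g(2.645752) = 2.645751
x_4 = g(2.645751) = 2.645751
x_5 = g(2.645751) = 2.645751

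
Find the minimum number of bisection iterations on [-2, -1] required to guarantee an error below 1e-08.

We need (b-a)/2^n ≤ 1e-08
(-1 - (-2))/2^n ≤ 1e-08
1/2^n ≤ 1e-08
2^n ≥ 100000000
n ≥ log₂(100000000) = 26.58
n ≥ 27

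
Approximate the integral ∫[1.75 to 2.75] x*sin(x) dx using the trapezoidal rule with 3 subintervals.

f(x) = x*sin(x)
a = 1.75, b = 2.75, n = 3
h = (b - a)/n = 0.333333

Trapezoidal rule: (h/2)[f(x₀) + 2f(x₁) + 2f(x₂) + ... + f(xₙ)]

x_0 = 1.7500, f(x_0) = 1.721975, coefficient = 1
x_1 = 2.0833, f(x_1) = 1.815632, coefficient = 2
x_2 = 2.4167, f(x_2) = 1.602443, coefficient = 2
x_3 = 2.7500, f(x_3) = 1.049568, coefficient = 1

I ≈ (0.333333/2) × 9.607693 = 1.601282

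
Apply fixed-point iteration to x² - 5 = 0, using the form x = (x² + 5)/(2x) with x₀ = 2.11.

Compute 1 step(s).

Equation: x² - 5 = 0
Fixed-point form: x = (x² + 5)/(2x)
x₀ = 2.11

x_1 = g(2.110000) = 2.239834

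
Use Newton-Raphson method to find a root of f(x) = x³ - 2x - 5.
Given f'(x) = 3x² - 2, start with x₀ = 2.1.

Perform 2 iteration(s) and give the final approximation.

f(x) = x³ - 2x - 5
f'(x) = 3x² - 2
x₀ = 2.1

Newton-Raphson formula: x_{n+1} = x_n - f(x_n)/f'(x_n)

Iteration 1:
  f(2.100000) = 0.061000
  f'(2.100000) = 11.230000
  x_1 = 2.100000 - 0.061000/11.230000 = 2.094568
Iteration 2:
  f(2.094568) = 0.000186
  f'(2.094568) = 11.161647
  x_2 = 2.094568 - 0.000186/11.161647 = 2.094551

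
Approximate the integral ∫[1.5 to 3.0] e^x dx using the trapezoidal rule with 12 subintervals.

f(x) = e^x
a = 1.5, b = 3.0, n = 12
h = (b - a)/n = 0.125000

Trapezoidal rule: (h/2)[f(x₀) + 2f(x₁) + 2f(x₂) + ... + f(xₙ)]

x_0 = 1.5000, f(x_0) = 4.481689, coefficient = 1
x_1 = 1.6250, f(x_1) = 5.078419, coefficient = 2
x_2 = 1.7500, f(x_2) = 5.754603, coefficient = 2
x_3 = 1.8750, f(x_3) = 6.520819, coefficient = 2
x_4 = 2.0000, f(x_4) = 7.389056, coefficient = 2
x_5 = 2.1250, f(x_5) = 8.372897, coefficient = 2
x_6 = 2.2500, f(x_6) = 9.487736, coefficient = 2
x_7 = 2.3750, f(x_7) = 10.751013, coefficient = 2
x_8 = 2.5000, f(x_8) = 12.182494, coefficient = 2
x_9 = 2.6250, f(x_9) = 13.804574, coefficient = 2
x_10 = 2.7500, f(x_10) = 15.642632, coefficient = 2
x_11 = 2.8750, f(x_11) = 17.725424, coefficient = 2
x_12 = 3.0000, f(x_12) = 20.085537, coefficient = 1

I ≈ (0.125000/2) × 249.986561 = 15.624160
Exact value: 15.603848
Error: 0.020312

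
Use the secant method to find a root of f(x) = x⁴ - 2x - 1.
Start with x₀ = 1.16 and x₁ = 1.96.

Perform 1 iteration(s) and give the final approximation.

f(x) = x⁴ - 2x - 1
x₀ = 1.16, x₁ = 1.96

Secant formula: x_{n+1} = x_n - f(x_n)(x_n - x_{n-1})/(f(x_n) - f(x_{n-1}))

Iteration 1:
  f(1.160000) = -1.509361
  f(1.960000) = 9.837891
  x_2 = 1.960000 - 9.837891×(1.960000 - 1.160000)/(9.837891 - (-1.509361))
       = 1.266412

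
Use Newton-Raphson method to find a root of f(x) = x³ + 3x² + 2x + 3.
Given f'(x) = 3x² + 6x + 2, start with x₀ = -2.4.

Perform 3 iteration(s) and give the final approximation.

f(x) = x³ + 3x² + 2x + 3
f'(x) = 3x² + 6x + 2
x₀ = -2.4

Newton-Raphson formula: x_{n+1} = x_n - f(x_n)/f'(x_n)

Iteration 1:
  f(-2.400000) = 1.656000
  f'(-2.400000) = 4.880000
  x_1 = -2.400000 - 1.656000/4.880000 = -2.739344
Iteration 2:
  f(-2.739344) = -0.522726
  f'(-2.739344) = 8.075955
  x_2 = -2.739344 - (-0.522726)/8.075955 = -2.674618
Iteration 3:
  f(-2.674618) = -0.021590
  f'(-2.674618) = 7.413037
  x_3 = -2.674618 - (-0.021590)/7.413037 = -2.671706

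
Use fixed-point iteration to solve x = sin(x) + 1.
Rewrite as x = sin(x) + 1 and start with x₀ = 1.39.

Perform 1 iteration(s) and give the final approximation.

Equation: x = sin(x) + 1
Fixed-point form: x = sin(x) + 1
x₀ = 1.39

x_1 = g(1.390000) = 1.983701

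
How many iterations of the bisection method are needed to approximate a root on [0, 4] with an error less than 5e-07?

We need (b-a)/2^n ≤ 5e-07
(4 - 0)/2^n ≤ 5e-07
4/2^n ≤ 5e-07
2^n ≥ 8000000
n ≥ log₂(8000000) = 22.93
n ≥ 23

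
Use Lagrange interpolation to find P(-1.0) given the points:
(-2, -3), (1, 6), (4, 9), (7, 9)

Lagrange interpolation formula:
P(x) = Σ yᵢ × Lᵢ(x)
where Lᵢ(x) = Π_{j≠i} (x - xⱼ)/(xᵢ - xⱼ)

L_0(-1.0) = (-1.0 - 1)/(-2 - 1) × (-1.0 - 4)/(-2 - 4) × (-1.0 - 7)/(-2 - 7) = 0.493827
L_1(-1.0) = (-1.0 - (-2))/(1 - (-2)) × (-1.0 - 4)/(1 - 4) × (-1.0 - 7)/(1 - 7) = 0.740741
L_2(-1.0) = (-1.0 - (-2))/(4 - (-2)) × (-1.0 - 1)/(4 - 1) × (-1.0 - 7)/(4 - 7) = -0.296296
L_3(-1.0) = (-1.0 - (-2))/(7 - (-2)) × (-1.0 - 1)/(7 - 1) × (-1.0 - 4)/(7 - 4) = 0.061728

P(-1.0) = (-3)×L_0(-1.0) + 6×L_1(-1.0) + 9×L_2(-1.0) + 9×L_3(-1.0)
P(-1.0) = 0.851852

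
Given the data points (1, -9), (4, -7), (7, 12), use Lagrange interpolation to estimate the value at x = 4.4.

Lagrange interpolation formula:
P(x) = Σ yᵢ × Lᵢ(x)
where Lᵢ(x) = Π_{j≠i} (x - xⱼ)/(xᵢ - xⱼ)

L_0(4.4) = (4.4 - 4)/(1 - 4) × (4.4 - 7)/(1 - 7) = -0.057778
L_1(4.4) = (4.4 - 1)/(4 - 1) × (4.4 - 7)/(4 - 7) = 0.982222
L_2(4.4) = (4.4 - 1)/(7 - 1) × (4.4 - 4)/(7 - 4) = 0.075556

P(4.4) = (-9)×L_0(4.4) + (-7)×L_1(4.4) + 12×L_2(4.4)
P(4.4) = -5.448889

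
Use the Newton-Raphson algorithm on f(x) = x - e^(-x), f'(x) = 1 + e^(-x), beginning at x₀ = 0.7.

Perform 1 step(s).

f(x) = x - e^(-x)
f'(x) = 1 + e^(-x)
x₀ = 0.7

Newton-Raphson formula: x_{n+1} = x_n - f(x_n)/f'(x_n)

Iteration 1:
  f(0.700000) = 0.203415
  f'(0.700000) = 1.496585
  x_1 = 0.700000 - 0.203415/1.496585 = 0.564081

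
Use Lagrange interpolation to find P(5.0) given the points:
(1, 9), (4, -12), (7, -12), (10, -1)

Lagrange interpolation formula:
P(x) = Σ yᵢ × Lᵢ(x)
where Lᵢ(x) = Π_{j≠i} (x - xⱼ)/(xᵢ - xⱼ)

L_0(5.0) = (5.0 - 4)/(1 - 4) × (5.0 - 7)/(1 - 7) × (5.0 - 10)/(1 - 10) = -0.061728
L_1(5.0) = (5.0 - 1)/(4 - 1) × (5.0 - 7)/(4 - 7) × (5.0 - 10)/(4 - 10) = 0.740741
L_2(5.0) = (5.0 - 1)/(7 - 1) × (5.0 - 4)/(7 - 4) × (5.0 - 10)/(7 - 10) = 0.370370
L_3(5.0) = (5.0 - 1)/(10 - 1) × (5.0 - 4)/(10 - 4) × (5.0 - 7)/(10 - 7) = -0.049383

P(5.0) = 9×L_0(5.0) + (-12)×L_1(5.0) + (-12)×L_2(5.0) + (-1)×L_3(5.0)
P(5.0) = -13.839506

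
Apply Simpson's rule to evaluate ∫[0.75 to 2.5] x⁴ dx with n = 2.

f(x) = x⁴
a = 0.75, b = 2.5, n = 2
h = (b - a)/n = 0.875000

Simpson's rule: (h/3)[f(x₀) + 4f(x₁) + 2f(x₂) + ... + f(xₙ)]

x_0 = 0.7500, f(x_0) = 0.316406, coefficient = 1
x_1 = 1.6250, f(x_1) = 6.972900, coefficient = 4
x_2 = 2.5000, f(x_2) = 39.062500, coefficient = 1

I ≈ (0.875000/3) × 67.270508 = 19.620565
Exact value: 19.483789
Error: 0.136776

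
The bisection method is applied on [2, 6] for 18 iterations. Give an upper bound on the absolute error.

Bisection error bound: |error| ≤ (b-a)/2^n
|error| ≤ (6 - 2)/2^18 = 4/2^18
|error| ≤ 0.0000152588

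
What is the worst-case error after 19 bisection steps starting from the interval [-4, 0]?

Bisection error bound: |error| ≤ (b-a)/2^n
|error| ≤ (0 - (-4))/2^19 = 4/2^19
|error| ≤ 0.0000076294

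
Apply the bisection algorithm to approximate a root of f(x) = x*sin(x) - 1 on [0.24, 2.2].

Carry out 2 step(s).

f(x) = x*sin(x) - 1
Initial interval: [0.24, 2.2]

Iteration 1:
  c_1 = (0.240000 + 2.200000)/2 = 1.220000
  f(c_1) = f(1.220000) = 0.145701
  f(a) × f(c) < 0, new interval: [0.240000, 1.220000]
Iteration 2:
  c_2 = (0.240000 + 1.220000)/2 = 0.730000
  f(c_2) = f(0.730000) = -0.513185
  f(a) × f(c) ≥ 0, new interval: [0.730000, 1.220000]

After 2 iteration(s), the approximation is c_2 = 0.730000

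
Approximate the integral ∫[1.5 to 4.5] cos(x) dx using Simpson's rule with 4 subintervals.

f(x) = cos(x)
a = 1.5, b = 4.5, n = 4
h = (b - a)/n = 0.750000

Simpson's rule: (h/3)[f(x₀) + 4f(x₁) + 2f(x₂) + ... + f(xₙ)]

x_0 = 1.5000, f(x_0) = 0.070737, coefficient = 1
x_1 = 2.2500, f(x_1) = -0.628174, coefficient = 4
x_2 = 3.0000, f(x_2) = -0.989992, coefficient = 2
x_3 = 3.7500, f(x_3) = -0.820559, coefficient = 4
x_4 = 4.5000, f(x_4) = -0.210796, coefficient = 1

I ≈ (0.750000/3) × -7.914976 = -1.978744
Exact value: -1.975025
Error: 0.003719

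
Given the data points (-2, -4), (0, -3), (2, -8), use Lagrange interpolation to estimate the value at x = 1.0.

Lagrange interpolation formula:
P(x) = Σ yᵢ × Lᵢ(x)
where Lᵢ(x) = Π_{j≠i} (x - xⱼ)/(xᵢ - xⱼ)

L_0(1.0) = (1.0 - 0)/(-2 - 0) × (1.0 - 2)/(-2 - 2) = -0.125000
L_1(1.0) = (1.0 - (-2))/(0 - (-2)) × (1.0 - 2)/(0 - 2) = 0.750000
L_2(1.0) = (1.0 - (-2))/(2 - (-2)) × (1.0 - 0)/(2 - 0) = 0.375000

P(1.0) = (-4)×L_0(1.0) + (-3)×L_1(1.0) + (-8)×L_2(1.0)
P(1.0) = -4.750000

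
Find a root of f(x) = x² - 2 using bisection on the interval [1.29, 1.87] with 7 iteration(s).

f(x) = x² - 2
Initial interval: [1.29, 1.87]

Iteration 1:
  c_1 = (1.290000 + 1.870000)/2 = 1.580000
  f(c_1) = f(1.580000) = 0.496400
  f(a) × f(c) < 0, new interval: [1.290000, 1.580000]
Iteration 2:
  c_2 = (1.290000 + 1.580000)/2 = 1.435000
  f(c_2) = f(1.435000) = 0.059225
  f(a) × f(c) < 0, new interval: [1.290000, 1.435000]
Iteration 3:
  c_3 = (1.290000 + 1.435000)/2 = 1.362500
  f(c_3) = f(1.362500) = -0.143594
  f(a) × f(c) ≥ 0, new interval: [1.362500, 1.435000]
Iteration 4:
  c_4 = (1.362500 + 1.435000)/2 = 1.398750
  f(c_4) = f(1.398750) = -0.043498
  f(a) × f(c) ≥ 0, new interval: [1.398750, 1.435000]
Iteration 5:
  c_5 = (1.398750 + 1.435000)/2 = 1.416875
  f(c_5) = f(1.416875) = 0.007535
  f(a) × f(c) < 0, new interval: [1.398750, 1.416875]
Iteration 6:
  c_6 = (1.398750 + 1.416875)/2 = 1.407813
  f(c_6) = f(1.407813) = -0.018064
  f(a) × f(c) ≥ 0, new interval: [1.407813, 1.416875]
Iteration 7:
  c_7 = (1.407813 + 1.416875)/2 = 1.412344
  f(c_7) = f(1.412344) = -0.005285
  f(a) × f(c) ≥ 0, new interval: [1.412344, 1.416875]

After 7 iteration(s), the approximation is c_7 = 1.412344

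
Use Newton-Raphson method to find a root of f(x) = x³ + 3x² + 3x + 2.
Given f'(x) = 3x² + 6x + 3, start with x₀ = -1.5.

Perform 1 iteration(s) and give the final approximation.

f(x) = x³ + 3x² + 3x + 2
f'(x) = 3x² + 6x + 3
x₀ = -1.5

Newton-Raphson formula: x_{n+1} = x_n - f(x_n)/f'(x_n)

Iteration 1:
  f(-1.500000) = 0.875000
  f'(-1.500000) = 0.750000
  x_1 = -1.500000 - 0.875000/0.750000 = -2.666667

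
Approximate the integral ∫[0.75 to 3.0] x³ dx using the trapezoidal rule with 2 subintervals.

f(x) = x³
a = 0.75, b = 3.0, n = 2
h = (b - a)/n = 1.125000

Trapezoidal rule: (h/2)[f(x₀) + 2f(x₁) + 2f(x₂) + ... + f(xₙ)]

x_0 = 0.7500, f(x_0) = 0.421875, coefficient = 1
x_1 = 1.8750, f(x_1) = 6.591797, coefficient = 2
x_2 = 3.0000, f(x_2) = 27.000000, coefficient = 1

I ≈ (1.125000/2) × 40.605469 = 22.840576
Exact value: 20.170898
Error: 2.669678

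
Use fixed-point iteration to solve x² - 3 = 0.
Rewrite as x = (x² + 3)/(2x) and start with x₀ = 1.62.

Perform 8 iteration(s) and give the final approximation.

Equation: x² - 3 = 0
Fixed-point form: x = (x² + 3)/(2x)
x₀ = 1.62

x_1 = g(1.620000) = 1.735926
x_2 = g(1.735926) = 1.732055
x_3 = g(1.732055) = 1.732051
x_4 = g(1.732051) = 1.732051
x_5 = g(1.732051) = 1.732051
x_6 = g(1.732051) = 1.732051
x_7 = g(1.732051) = 1.732051
x_8 = g(1.732051) = 1.732051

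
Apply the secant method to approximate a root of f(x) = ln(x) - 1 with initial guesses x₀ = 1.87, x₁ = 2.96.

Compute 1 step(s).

f(x) = ln(x) - 1
x₀ = 1.87, x₁ = 2.96

Secant formula: x_{n+1} = x_n - f(x_n)(x_n - x_{n-1})/(f(x_n) - f(x_{n-1}))

Iteration 1:
  f(1.870000) = -0.374062
  f(2.960000) = 0.085189
  x_2 = 2.960000 - 0.085189×(2.960000 - 1.870000)/(0.085189 - (-0.374062))
       = 2.757809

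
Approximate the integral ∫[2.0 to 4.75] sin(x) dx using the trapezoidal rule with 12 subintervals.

f(x) = sin(x)
a = 2.0, b = 4.75, n = 12
h = (b - a)/n = 0.229167

Trapezoidal rule: (h/2)[f(x₀) + 2f(x₁) + 2f(x₂) + ... + f(xₙ)]

x_0 = 2.0000, f(x_0) = 0.909297, coefficient = 1
x_1 = 2.2292, f(x_1) = 0.790990, coefficient = 2
x_2 = 2.4583, f(x_2) = 0.631324, coefficient = 2
x_3 = 2.6875, f(x_3) = 0.438647, coefficient = 2
x_4 = 2.9167, f(x_4) = 0.223034, coefficient = 2
x_5 = 3.1458, f(x_5) = -0.004241, coefficient = 2
x_6 = 3.3750, f(x_6) = -0.231294, coefficient = 2
x_7 = 3.6042, f(x_7) = -0.446253, coefficient = 2
x_8 = 3.8333, f(x_8) = -0.637879, coefficient = 2
x_9 = 4.0625, f(x_9) = -0.796151, coefficient = 2
x_10 = 4.2917, f(x_10) = -0.912794, coefficient = 2
x_11 = 4.5208, f(x_11) = -0.981709, coefficient = 2
x_12 = 4.7500, f(x_12) = -0.999293, coefficient = 1

I ≈ (0.229167/2) × -3.942645 = -0.451761
Exact value: -0.453749
Error: 0.001988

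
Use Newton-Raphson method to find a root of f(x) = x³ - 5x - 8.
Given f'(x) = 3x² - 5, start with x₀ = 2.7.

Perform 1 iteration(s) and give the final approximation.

f(x) = x³ - 5x - 8
f'(x) = 3x² - 5
x₀ = 2.7

Newton-Raphson formula: x_{n+1} = x_n - f(x_n)/f'(x_n)

Iteration 1:
  f(2.700000) = -1.817000
  f'(2.700000) = 16.870000
  x_1 = 2.700000 - (-1.817000)/16.870000 = 2.807706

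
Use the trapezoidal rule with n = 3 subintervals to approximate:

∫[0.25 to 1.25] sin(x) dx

f(x) = sin(x)
a = 0.25, b = 1.25, n = 3
h = (b - a)/n = 0.333333

Trapezoidal rule: (h/2)[f(x₀) + 2f(x₁) + 2f(x₂) + ... + f(xₙ)]

x_0 = 0.2500, f(x_0) = 0.247404, coefficient = 1
x_1 = 0.5833, f(x_1) = 0.550809, coefficient = 2
x_2 = 0.9167, f(x_2) = 0.793578, coefficient = 2
x_3 = 1.2500, f(x_3) = 0.948985, coefficient = 1

I ≈ (0.333333/2) × 3.885162 = 0.647527
Exact value: 0.653590
Error: 0.006063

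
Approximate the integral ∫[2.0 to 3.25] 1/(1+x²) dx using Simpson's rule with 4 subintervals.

f(x) = 1/(1+x²)
a = 2.0, b = 3.25, n = 4
h = (b - a)/n = 0.312500

Simpson's rule: (h/3)[f(x₀) + 4f(x₁) + 2f(x₂) + ... + f(xₙ)]

x_0 = 2.0000, f(x_0) = 0.200000, coefficient = 1
x_1 = 2.3125, f(x_1) = 0.157538, coefficient = 4
x_2 = 2.6250, f(x_2) = 0.126733, coefficient = 2
x_3 = 2.9375, f(x_3) = 0.103854, coefficient = 4
x_4 = 3.2500, f(x_4) = 0.086486, coefficient = 1

I ≈ (0.312500/3) × 1.585522 = 0.165158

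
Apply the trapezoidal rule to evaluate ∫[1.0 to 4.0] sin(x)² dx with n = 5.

f(x) = sin(x)²
a = 1.0, b = 4.0, n = 5
h = (b - a)/n = 0.600000

Trapezoidal rule: (h/2)[f(x₀) + 2f(x₁) + 2f(x₂) + ... + f(xₙ)]

x_0 = 1.0000, f(x_0) = 0.708073, coefficient = 1
x_1 = 1.6000, f(x_1) = 0.999147, coefficient = 2
x_2 = 2.2000, f(x_2) = 0.653666, coefficient = 2
x_3 = 2.8000, f(x_3) = 0.112217, coefficient = 2
x_4 = 3.4000, f(x_4) = 0.065301, coefficient = 2
x_5 = 4.0000, f(x_5) = 0.572750, coefficient = 1

I ≈ (0.600000/2) × 4.941488 = 1.482446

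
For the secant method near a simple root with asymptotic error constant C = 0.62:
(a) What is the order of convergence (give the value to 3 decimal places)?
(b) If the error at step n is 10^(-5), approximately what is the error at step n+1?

(a) Secant method has superlinear convergence with order φ = (1+√5)/2 ≈ 1.618.
    This means |e_{n+1}| ≈ C|e_n|^1.618.

(b) With |e_n| = 10^(-5) and C = 0.62:
    |e_{n+1}| ≈ 0.62 × (10^(-5))^1.618 = 0.62 × 10^(-8.09)

(a) ≈ 1.618 (golden ratio); (b) |e_{n+1}| ≈ 5.038e-09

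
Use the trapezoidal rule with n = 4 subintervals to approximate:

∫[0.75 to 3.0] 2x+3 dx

f(x) = 2x+3
a = 0.75, b = 3.0, n = 4
h = (b - a)/n = 0.562500

Trapezoidal rule: (h/2)[f(x₀) + 2f(x₁) + 2f(x₂) + ... + f(xₙ)]

x_0 = 0.7500, f(x_0) = 4.500000, coefficient = 1
x_1 = 1.3125, f(x_1) = 5.625000, coefficient = 2
x_2 = 1.8750, f(x_2) = 6.750000, coefficient = 2
x_3 = 2.4375, f(x_3) = 7.875000, coefficient = 2
x_4 = 3.0000, f(x_4) = 9.000000, coefficient = 1

I ≈ (0.562500/2) × 54.000000 = 15.187500
Exact value: 15.187500
Error: 0.000000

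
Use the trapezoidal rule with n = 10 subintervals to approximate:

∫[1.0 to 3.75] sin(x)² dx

f(x) = sin(x)²
a = 1.0, b = 3.75, n = 10
h = (b - a)/n = 0.275000

Trapezoidal rule: (h/2)[f(x₀) + 2f(x₁) + 2f(x₂) + ... + f(xₙ)]

x_0 = 1.0000, f(x_0) = 0.708073, coefficient = 1
x_1 = 1.2750, f(x_1) = 0.915027, coefficient = 2
x_2 = 1.5500, f(x_2) = 0.999568, coefficient = 2
x_3 = 1.8250, f(x_3) = 0.936760, coefficient = 2
x_4 = 2.1000, f(x_4) = 0.745130, coefficient = 2
x_5 = 2.3750, f(x_5) = 0.481199, coefficient = 2
x_6 = 2.6500, f(x_6) = 0.222813, coefficient = 2
x_7 = 2.9250, f(x_7) = 0.046183, coefficient = 2
x_8 = 3.2000, f(x_8) = 0.003408, coefficient = 2
x_9 = 3.4750, f(x_9) = 0.107102, coefficient = 2
x_10 = 3.7500, f(x_10) = 0.326682, coefficient = 1

I ≈ (0.275000/2) × 9.949136 = 1.368006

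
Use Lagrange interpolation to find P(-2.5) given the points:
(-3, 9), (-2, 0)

Lagrange interpolation formula:
P(x) = Σ yᵢ × Lᵢ(x)
where Lᵢ(x) = Π_{j≠i} (x - xⱼ)/(xᵢ - xⱼ)

L_0(-2.5) = (-2.5 - (-2))/(-3 - (-2)) = 0.500000
L_1(-2.5) = (-2.5 - (-3))/(-2 - (-3)) = 0.500000

P(-2.5) = 9×L_0(-2.5) + 0×L_1(-2.5)
P(-2.5) = 4.500000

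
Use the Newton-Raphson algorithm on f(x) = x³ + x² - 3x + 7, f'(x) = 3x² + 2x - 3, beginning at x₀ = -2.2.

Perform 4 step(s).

f(x) = x³ + x² - 3x + 7
f'(x) = 3x² + 2x - 3
x₀ = -2.2

Newton-Raphson formula: x_{n+1} = x_n - f(x_n)/f'(x_n)

Iteration 1:
  f(-2.200000) = 7.792000
  f'(-2.200000) = 7.120000
  x_1 = -2.200000 - 7.792000/7.120000 = -3.294382
Iteration 2:
  f(-3.294382) = -8.017674
  f'(-3.294382) = 22.970095
  x_2 = -3.294382 - (-8.017674)/22.970095 = -2.945334
Iteration 3:
  f(-2.945334) = -1.039750
  f'(-2.945334) = 17.134304
  x_3 = -2.945334 - (-1.039750)/17.134304 = -2.884651
Iteration 4:
  f(-2.884651) = -0.028631
  f'(-2.884651) = 16.194337
  x_4 = -2.884651 - (-0.028631)/16.194337 = -2.882883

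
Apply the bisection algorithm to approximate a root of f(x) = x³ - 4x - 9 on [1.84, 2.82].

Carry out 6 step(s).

f(x) = x³ - 4x - 9
Initial interval: [1.84, 2.82]

Iteration 1:
  c_1 = (1.840000 + 2.820000)/2 = 2.330000
  f(c_1) = f(2.330000) = -5.670663
  f(a) × f(c) ≥ 0, new interval: [2.330000, 2.820000]
Iteration 2:
  c_2 = (2.330000 + 2.820000)/2 = 2.575000
  f(c_2) = f(2.575000) = -2.226141
  f(a) × f(c) ≥ 0, new interval: [2.575000, 2.820000]
Iteration 3:
  c_3 = (2.575000 + 2.820000)/2 = 2.697500
  f(c_3) = f(2.697500) = -0.161624
  f(a) × f(c) ≥ 0, new interval: [2.697500, 2.820000]
Iteration 4:
  c_4 = (2.697500 + 2.820000)/2 = 2.758750
  f(c_4) = f(2.758750) = 0.961023
  f(a) × f(c) < 0, new interval: [2.697500, 2.758750]
Iteration 5:
  c_5 = (2.697500 + 2.758750)/2 = 2.728125
  f(c_5) = f(2.728125) = 0.392023
  f(a) × f(c) < 0, new interval: [2.697500, 2.728125]
Iteration 6:
  c_6 = (2.697500 + 2.728125)/2 = 2.712813
  f(c_6) = f(2.712813) = 0.113291
  f(a) × f(c) < 0, new interval: [2.697500, 2.712813]

After 6 iteration(s), the approximation is c_6 = 2.712813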